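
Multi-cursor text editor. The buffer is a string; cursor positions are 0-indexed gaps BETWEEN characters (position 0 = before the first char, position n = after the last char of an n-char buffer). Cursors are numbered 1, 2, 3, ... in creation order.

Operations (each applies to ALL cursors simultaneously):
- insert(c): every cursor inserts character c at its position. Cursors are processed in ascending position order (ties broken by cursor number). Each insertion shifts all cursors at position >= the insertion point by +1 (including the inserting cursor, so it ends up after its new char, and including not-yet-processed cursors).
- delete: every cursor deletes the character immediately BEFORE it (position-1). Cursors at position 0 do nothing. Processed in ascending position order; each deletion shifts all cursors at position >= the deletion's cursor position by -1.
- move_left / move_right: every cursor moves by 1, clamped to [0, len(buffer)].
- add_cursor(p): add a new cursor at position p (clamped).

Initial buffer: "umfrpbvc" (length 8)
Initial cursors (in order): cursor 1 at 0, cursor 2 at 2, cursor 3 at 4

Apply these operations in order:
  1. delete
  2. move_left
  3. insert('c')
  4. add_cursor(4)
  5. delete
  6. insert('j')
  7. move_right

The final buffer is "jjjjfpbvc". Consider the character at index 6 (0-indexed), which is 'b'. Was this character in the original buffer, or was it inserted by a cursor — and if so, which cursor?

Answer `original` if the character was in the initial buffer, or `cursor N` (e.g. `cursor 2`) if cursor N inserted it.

Answer: original

Derivation:
After op 1 (delete): buffer="ufpbvc" (len 6), cursors c1@0 c2@1 c3@2, authorship ......
After op 2 (move_left): buffer="ufpbvc" (len 6), cursors c1@0 c2@0 c3@1, authorship ......
After op 3 (insert('c')): buffer="ccucfpbvc" (len 9), cursors c1@2 c2@2 c3@4, authorship 12.3.....
After op 4 (add_cursor(4)): buffer="ccucfpbvc" (len 9), cursors c1@2 c2@2 c3@4 c4@4, authorship 12.3.....
After op 5 (delete): buffer="fpbvc" (len 5), cursors c1@0 c2@0 c3@0 c4@0, authorship .....
After op 6 (insert('j')): buffer="jjjjfpbvc" (len 9), cursors c1@4 c2@4 c3@4 c4@4, authorship 1234.....
After op 7 (move_right): buffer="jjjjfpbvc" (len 9), cursors c1@5 c2@5 c3@5 c4@5, authorship 1234.....
Authorship (.=original, N=cursor N): 1 2 3 4 . . . . .
Index 6: author = original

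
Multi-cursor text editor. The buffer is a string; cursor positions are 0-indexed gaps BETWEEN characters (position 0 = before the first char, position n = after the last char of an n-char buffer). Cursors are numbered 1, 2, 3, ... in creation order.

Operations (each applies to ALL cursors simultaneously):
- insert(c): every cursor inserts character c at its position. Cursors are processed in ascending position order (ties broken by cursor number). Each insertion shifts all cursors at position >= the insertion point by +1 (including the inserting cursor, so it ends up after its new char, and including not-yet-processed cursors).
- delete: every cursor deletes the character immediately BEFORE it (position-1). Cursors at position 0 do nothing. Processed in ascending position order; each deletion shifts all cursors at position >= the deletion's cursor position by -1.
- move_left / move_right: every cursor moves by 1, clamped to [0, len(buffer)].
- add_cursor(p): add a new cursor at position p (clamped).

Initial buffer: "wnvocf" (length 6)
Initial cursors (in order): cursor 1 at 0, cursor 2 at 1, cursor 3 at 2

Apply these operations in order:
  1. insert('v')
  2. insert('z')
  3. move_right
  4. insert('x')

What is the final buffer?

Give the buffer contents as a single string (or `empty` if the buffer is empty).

After op 1 (insert('v')): buffer="vwvnvvocf" (len 9), cursors c1@1 c2@3 c3@5, authorship 1.2.3....
After op 2 (insert('z')): buffer="vzwvznvzvocf" (len 12), cursors c1@2 c2@5 c3@8, authorship 11.22.33....
After op 3 (move_right): buffer="vzwvznvzvocf" (len 12), cursors c1@3 c2@6 c3@9, authorship 11.22.33....
After op 4 (insert('x')): buffer="vzwxvznxvzvxocf" (len 15), cursors c1@4 c2@8 c3@12, authorship 11.122.233.3...

Answer: vzwxvznxvzvxocf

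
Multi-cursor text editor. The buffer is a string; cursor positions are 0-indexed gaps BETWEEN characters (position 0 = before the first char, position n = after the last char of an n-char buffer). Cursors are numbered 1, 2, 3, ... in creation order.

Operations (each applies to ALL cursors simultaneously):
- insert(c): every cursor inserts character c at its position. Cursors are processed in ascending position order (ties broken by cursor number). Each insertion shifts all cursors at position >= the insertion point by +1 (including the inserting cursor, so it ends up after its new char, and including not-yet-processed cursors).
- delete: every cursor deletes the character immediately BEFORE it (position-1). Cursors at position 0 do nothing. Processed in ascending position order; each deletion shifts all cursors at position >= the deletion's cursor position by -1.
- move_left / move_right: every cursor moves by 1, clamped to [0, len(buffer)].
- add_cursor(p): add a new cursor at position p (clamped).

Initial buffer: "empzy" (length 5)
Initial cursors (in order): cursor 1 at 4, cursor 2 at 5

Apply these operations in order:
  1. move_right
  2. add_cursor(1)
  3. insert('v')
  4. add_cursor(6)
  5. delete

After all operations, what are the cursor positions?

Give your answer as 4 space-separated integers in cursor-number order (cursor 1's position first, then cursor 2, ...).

After op 1 (move_right): buffer="empzy" (len 5), cursors c1@5 c2@5, authorship .....
After op 2 (add_cursor(1)): buffer="empzy" (len 5), cursors c3@1 c1@5 c2@5, authorship .....
After op 3 (insert('v')): buffer="evmpzyvv" (len 8), cursors c3@2 c1@8 c2@8, authorship .3....12
After op 4 (add_cursor(6)): buffer="evmpzyvv" (len 8), cursors c3@2 c4@6 c1@8 c2@8, authorship .3....12
After op 5 (delete): buffer="empz" (len 4), cursors c3@1 c1@4 c2@4 c4@4, authorship ....

Answer: 4 4 1 4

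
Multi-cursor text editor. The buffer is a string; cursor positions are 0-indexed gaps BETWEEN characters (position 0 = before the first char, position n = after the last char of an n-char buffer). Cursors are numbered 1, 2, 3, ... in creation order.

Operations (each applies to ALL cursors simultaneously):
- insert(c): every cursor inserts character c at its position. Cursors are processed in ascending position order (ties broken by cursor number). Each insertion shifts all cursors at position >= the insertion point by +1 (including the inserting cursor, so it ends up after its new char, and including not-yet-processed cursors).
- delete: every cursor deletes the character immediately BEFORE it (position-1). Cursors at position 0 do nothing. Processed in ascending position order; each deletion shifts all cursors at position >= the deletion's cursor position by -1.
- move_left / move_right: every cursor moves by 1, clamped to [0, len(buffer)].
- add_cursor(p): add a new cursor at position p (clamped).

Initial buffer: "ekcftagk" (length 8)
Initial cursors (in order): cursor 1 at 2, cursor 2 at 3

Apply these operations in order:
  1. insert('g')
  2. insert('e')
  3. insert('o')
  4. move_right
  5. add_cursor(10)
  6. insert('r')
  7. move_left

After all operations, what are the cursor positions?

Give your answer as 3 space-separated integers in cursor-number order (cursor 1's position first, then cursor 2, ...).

After op 1 (insert('g')): buffer="ekgcgftagk" (len 10), cursors c1@3 c2@5, authorship ..1.2.....
After op 2 (insert('e')): buffer="ekgecgeftagk" (len 12), cursors c1@4 c2@7, authorship ..11.22.....
After op 3 (insert('o')): buffer="ekgeocgeoftagk" (len 14), cursors c1@5 c2@9, authorship ..111.222.....
After op 4 (move_right): buffer="ekgeocgeoftagk" (len 14), cursors c1@6 c2@10, authorship ..111.222.....
After op 5 (add_cursor(10)): buffer="ekgeocgeoftagk" (len 14), cursors c1@6 c2@10 c3@10, authorship ..111.222.....
After op 6 (insert('r')): buffer="ekgeocrgeofrrtagk" (len 17), cursors c1@7 c2@13 c3@13, authorship ..111.1222.23....
After op 7 (move_left): buffer="ekgeocrgeofrrtagk" (len 17), cursors c1@6 c2@12 c3@12, authorship ..111.1222.23....

Answer: 6 12 12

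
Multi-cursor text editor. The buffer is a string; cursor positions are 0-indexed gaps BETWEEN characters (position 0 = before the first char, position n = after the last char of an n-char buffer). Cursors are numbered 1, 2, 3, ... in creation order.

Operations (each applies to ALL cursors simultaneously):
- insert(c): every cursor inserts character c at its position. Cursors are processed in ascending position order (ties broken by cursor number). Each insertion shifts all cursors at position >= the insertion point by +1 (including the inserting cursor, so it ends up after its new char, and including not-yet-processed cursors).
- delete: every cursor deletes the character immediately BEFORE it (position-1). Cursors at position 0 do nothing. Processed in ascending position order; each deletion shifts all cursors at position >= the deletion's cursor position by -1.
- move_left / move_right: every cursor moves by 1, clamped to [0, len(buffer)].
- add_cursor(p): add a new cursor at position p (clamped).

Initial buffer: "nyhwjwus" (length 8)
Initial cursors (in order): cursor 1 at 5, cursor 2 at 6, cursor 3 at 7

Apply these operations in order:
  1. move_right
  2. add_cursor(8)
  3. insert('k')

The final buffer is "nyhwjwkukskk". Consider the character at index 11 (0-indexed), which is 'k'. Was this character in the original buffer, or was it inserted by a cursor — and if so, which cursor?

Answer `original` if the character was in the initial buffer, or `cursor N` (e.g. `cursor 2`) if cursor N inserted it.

Answer: cursor 4

Derivation:
After op 1 (move_right): buffer="nyhwjwus" (len 8), cursors c1@6 c2@7 c3@8, authorship ........
After op 2 (add_cursor(8)): buffer="nyhwjwus" (len 8), cursors c1@6 c2@7 c3@8 c4@8, authorship ........
After op 3 (insert('k')): buffer="nyhwjwkukskk" (len 12), cursors c1@7 c2@9 c3@12 c4@12, authorship ......1.2.34
Authorship (.=original, N=cursor N): . . . . . . 1 . 2 . 3 4
Index 11: author = 4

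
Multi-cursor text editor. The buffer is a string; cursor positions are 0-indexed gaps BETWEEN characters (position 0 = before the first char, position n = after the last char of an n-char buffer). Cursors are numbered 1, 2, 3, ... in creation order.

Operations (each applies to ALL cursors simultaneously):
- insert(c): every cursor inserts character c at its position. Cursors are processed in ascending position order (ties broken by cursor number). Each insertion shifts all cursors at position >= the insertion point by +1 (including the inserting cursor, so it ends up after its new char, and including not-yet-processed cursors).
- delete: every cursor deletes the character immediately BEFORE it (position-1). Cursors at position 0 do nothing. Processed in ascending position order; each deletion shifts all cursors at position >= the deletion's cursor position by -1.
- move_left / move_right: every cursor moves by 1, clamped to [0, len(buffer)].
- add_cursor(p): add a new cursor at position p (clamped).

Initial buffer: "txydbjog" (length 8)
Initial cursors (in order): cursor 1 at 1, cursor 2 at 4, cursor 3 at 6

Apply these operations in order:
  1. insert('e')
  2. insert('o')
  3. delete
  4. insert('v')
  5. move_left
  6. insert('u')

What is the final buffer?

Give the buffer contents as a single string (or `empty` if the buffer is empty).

Answer: teuvxydeuvbjeuvog

Derivation:
After op 1 (insert('e')): buffer="texydebjeog" (len 11), cursors c1@2 c2@6 c3@9, authorship .1...2..3..
After op 2 (insert('o')): buffer="teoxydeobjeoog" (len 14), cursors c1@3 c2@8 c3@12, authorship .11...22..33..
After op 3 (delete): buffer="texydebjeog" (len 11), cursors c1@2 c2@6 c3@9, authorship .1...2..3..
After op 4 (insert('v')): buffer="tevxydevbjevog" (len 14), cursors c1@3 c2@8 c3@12, authorship .11...22..33..
After op 5 (move_left): buffer="tevxydevbjevog" (len 14), cursors c1@2 c2@7 c3@11, authorship .11...22..33..
After op 6 (insert('u')): buffer="teuvxydeuvbjeuvog" (len 17), cursors c1@3 c2@9 c3@14, authorship .111...222..333..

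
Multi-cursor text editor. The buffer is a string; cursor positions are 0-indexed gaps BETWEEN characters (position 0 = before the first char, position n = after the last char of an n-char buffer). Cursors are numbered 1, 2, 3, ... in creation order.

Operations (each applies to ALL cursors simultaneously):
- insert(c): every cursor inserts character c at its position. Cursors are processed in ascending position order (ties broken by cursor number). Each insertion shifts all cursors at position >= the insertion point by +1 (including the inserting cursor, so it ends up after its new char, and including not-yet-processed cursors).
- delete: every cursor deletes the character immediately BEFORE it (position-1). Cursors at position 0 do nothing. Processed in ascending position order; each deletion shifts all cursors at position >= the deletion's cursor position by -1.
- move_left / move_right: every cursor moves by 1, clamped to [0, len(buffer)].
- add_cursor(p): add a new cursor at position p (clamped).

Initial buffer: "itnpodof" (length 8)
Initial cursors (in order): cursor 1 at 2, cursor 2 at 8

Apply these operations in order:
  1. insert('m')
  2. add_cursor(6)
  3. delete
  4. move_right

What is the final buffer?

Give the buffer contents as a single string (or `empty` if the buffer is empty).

Answer: itnpdof

Derivation:
After op 1 (insert('m')): buffer="itmnpodofm" (len 10), cursors c1@3 c2@10, authorship ..1......2
After op 2 (add_cursor(6)): buffer="itmnpodofm" (len 10), cursors c1@3 c3@6 c2@10, authorship ..1......2
After op 3 (delete): buffer="itnpdof" (len 7), cursors c1@2 c3@4 c2@7, authorship .......
After op 4 (move_right): buffer="itnpdof" (len 7), cursors c1@3 c3@5 c2@7, authorship .......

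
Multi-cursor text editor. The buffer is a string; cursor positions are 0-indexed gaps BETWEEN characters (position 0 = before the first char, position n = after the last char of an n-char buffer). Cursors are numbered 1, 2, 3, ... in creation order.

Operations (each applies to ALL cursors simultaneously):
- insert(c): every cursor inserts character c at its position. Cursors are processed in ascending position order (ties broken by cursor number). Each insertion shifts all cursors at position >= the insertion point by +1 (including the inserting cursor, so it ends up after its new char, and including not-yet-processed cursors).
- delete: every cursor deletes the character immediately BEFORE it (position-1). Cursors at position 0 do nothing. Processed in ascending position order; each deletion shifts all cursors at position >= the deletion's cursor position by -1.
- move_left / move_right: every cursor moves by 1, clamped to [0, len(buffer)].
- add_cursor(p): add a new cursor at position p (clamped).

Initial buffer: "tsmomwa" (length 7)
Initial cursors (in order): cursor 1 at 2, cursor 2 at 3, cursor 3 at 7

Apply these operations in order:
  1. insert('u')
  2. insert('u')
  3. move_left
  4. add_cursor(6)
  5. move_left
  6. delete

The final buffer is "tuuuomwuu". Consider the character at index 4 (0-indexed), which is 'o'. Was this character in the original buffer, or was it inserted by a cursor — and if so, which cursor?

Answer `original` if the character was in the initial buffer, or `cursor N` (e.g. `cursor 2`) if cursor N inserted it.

After op 1 (insert('u')): buffer="tsumuomwau" (len 10), cursors c1@3 c2@5 c3@10, authorship ..1.2....3
After op 2 (insert('u')): buffer="tsuumuuomwauu" (len 13), cursors c1@4 c2@7 c3@13, authorship ..11.22....33
After op 3 (move_left): buffer="tsuumuuomwauu" (len 13), cursors c1@3 c2@6 c3@12, authorship ..11.22....33
After op 4 (add_cursor(6)): buffer="tsuumuuomwauu" (len 13), cursors c1@3 c2@6 c4@6 c3@12, authorship ..11.22....33
After op 5 (move_left): buffer="tsuumuuomwauu" (len 13), cursors c1@2 c2@5 c4@5 c3@11, authorship ..11.22....33
After op 6 (delete): buffer="tuuuomwuu" (len 9), cursors c1@1 c2@2 c4@2 c3@7, authorship .122...33
Authorship (.=original, N=cursor N): . 1 2 2 . . . 3 3
Index 4: author = original

Answer: original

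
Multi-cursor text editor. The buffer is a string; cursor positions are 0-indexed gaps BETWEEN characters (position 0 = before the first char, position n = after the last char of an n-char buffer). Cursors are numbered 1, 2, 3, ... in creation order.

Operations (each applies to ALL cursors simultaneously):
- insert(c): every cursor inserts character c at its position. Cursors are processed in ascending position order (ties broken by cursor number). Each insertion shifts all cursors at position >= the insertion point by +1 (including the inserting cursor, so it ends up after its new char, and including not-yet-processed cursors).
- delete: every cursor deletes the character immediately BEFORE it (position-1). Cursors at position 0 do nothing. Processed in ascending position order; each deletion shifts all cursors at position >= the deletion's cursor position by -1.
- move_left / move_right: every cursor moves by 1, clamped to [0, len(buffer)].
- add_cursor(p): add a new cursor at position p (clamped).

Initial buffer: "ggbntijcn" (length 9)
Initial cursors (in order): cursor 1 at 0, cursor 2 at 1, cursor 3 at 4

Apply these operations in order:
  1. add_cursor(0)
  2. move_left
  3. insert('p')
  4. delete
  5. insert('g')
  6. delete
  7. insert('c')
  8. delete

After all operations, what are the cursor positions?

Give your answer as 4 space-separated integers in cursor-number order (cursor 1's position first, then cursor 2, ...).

Answer: 0 0 3 0

Derivation:
After op 1 (add_cursor(0)): buffer="ggbntijcn" (len 9), cursors c1@0 c4@0 c2@1 c3@4, authorship .........
After op 2 (move_left): buffer="ggbntijcn" (len 9), cursors c1@0 c2@0 c4@0 c3@3, authorship .........
After op 3 (insert('p')): buffer="pppggbpntijcn" (len 13), cursors c1@3 c2@3 c4@3 c3@7, authorship 124...3......
After op 4 (delete): buffer="ggbntijcn" (len 9), cursors c1@0 c2@0 c4@0 c3@3, authorship .........
After op 5 (insert('g')): buffer="gggggbgntijcn" (len 13), cursors c1@3 c2@3 c4@3 c3@7, authorship 124...3......
After op 6 (delete): buffer="ggbntijcn" (len 9), cursors c1@0 c2@0 c4@0 c3@3, authorship .........
After op 7 (insert('c')): buffer="cccggbcntijcn" (len 13), cursors c1@3 c2@3 c4@3 c3@7, authorship 124...3......
After op 8 (delete): buffer="ggbntijcn" (len 9), cursors c1@0 c2@0 c4@0 c3@3, authorship .........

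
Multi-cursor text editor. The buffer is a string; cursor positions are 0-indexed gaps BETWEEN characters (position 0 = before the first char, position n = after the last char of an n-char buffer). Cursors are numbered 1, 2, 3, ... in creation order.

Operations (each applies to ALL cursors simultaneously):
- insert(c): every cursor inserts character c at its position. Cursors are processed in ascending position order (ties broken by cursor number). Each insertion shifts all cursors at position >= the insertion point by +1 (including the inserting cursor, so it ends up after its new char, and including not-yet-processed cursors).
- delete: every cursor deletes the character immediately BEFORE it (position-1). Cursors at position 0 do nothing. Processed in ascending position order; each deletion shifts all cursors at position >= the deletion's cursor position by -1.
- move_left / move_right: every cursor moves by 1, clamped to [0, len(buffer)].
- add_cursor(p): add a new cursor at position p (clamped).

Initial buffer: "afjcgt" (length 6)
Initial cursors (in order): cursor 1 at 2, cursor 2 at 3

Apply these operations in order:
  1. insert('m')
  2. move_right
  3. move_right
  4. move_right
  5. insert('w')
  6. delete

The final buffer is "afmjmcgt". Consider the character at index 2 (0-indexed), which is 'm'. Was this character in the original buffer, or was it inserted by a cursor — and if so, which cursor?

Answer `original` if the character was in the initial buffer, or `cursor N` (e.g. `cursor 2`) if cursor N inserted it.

Answer: cursor 1

Derivation:
After op 1 (insert('m')): buffer="afmjmcgt" (len 8), cursors c1@3 c2@5, authorship ..1.2...
After op 2 (move_right): buffer="afmjmcgt" (len 8), cursors c1@4 c2@6, authorship ..1.2...
After op 3 (move_right): buffer="afmjmcgt" (len 8), cursors c1@5 c2@7, authorship ..1.2...
After op 4 (move_right): buffer="afmjmcgt" (len 8), cursors c1@6 c2@8, authorship ..1.2...
After op 5 (insert('w')): buffer="afmjmcwgtw" (len 10), cursors c1@7 c2@10, authorship ..1.2.1..2
After op 6 (delete): buffer="afmjmcgt" (len 8), cursors c1@6 c2@8, authorship ..1.2...
Authorship (.=original, N=cursor N): . . 1 . 2 . . .
Index 2: author = 1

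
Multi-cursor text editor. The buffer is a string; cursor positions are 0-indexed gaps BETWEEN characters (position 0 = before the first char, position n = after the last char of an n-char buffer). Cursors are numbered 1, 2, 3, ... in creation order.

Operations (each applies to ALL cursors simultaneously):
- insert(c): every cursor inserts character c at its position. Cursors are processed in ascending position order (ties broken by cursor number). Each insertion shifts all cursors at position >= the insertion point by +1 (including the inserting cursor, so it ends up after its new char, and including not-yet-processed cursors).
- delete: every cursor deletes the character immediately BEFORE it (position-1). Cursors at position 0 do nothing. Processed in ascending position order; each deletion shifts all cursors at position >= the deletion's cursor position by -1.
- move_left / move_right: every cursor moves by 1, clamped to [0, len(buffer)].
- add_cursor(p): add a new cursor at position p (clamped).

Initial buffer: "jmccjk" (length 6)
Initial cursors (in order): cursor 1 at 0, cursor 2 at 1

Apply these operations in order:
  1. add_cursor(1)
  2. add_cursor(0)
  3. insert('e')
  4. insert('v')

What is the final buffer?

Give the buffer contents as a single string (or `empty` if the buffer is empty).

After op 1 (add_cursor(1)): buffer="jmccjk" (len 6), cursors c1@0 c2@1 c3@1, authorship ......
After op 2 (add_cursor(0)): buffer="jmccjk" (len 6), cursors c1@0 c4@0 c2@1 c3@1, authorship ......
After op 3 (insert('e')): buffer="eejeemccjk" (len 10), cursors c1@2 c4@2 c2@5 c3@5, authorship 14.23.....
After op 4 (insert('v')): buffer="eevvjeevvmccjk" (len 14), cursors c1@4 c4@4 c2@9 c3@9, authorship 1414.2323.....

Answer: eevvjeevvmccjk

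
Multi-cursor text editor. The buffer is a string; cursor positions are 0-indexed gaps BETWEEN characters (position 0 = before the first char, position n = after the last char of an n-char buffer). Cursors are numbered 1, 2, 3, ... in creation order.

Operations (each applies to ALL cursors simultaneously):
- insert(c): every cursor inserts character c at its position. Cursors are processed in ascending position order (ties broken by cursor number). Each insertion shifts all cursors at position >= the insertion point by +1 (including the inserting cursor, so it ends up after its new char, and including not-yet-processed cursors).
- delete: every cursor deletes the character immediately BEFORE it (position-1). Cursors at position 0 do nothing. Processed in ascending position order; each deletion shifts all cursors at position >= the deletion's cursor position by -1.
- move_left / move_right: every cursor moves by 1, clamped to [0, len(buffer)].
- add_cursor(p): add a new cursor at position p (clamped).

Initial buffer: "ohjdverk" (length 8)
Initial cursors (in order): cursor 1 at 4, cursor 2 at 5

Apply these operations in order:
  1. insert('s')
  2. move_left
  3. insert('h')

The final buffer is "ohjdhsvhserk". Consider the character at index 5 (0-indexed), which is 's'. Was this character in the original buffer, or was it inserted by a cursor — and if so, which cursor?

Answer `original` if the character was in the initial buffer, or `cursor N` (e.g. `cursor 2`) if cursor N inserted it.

Answer: cursor 1

Derivation:
After op 1 (insert('s')): buffer="ohjdsvserk" (len 10), cursors c1@5 c2@7, authorship ....1.2...
After op 2 (move_left): buffer="ohjdsvserk" (len 10), cursors c1@4 c2@6, authorship ....1.2...
After op 3 (insert('h')): buffer="ohjdhsvhserk" (len 12), cursors c1@5 c2@8, authorship ....11.22...
Authorship (.=original, N=cursor N): . . . . 1 1 . 2 2 . . .
Index 5: author = 1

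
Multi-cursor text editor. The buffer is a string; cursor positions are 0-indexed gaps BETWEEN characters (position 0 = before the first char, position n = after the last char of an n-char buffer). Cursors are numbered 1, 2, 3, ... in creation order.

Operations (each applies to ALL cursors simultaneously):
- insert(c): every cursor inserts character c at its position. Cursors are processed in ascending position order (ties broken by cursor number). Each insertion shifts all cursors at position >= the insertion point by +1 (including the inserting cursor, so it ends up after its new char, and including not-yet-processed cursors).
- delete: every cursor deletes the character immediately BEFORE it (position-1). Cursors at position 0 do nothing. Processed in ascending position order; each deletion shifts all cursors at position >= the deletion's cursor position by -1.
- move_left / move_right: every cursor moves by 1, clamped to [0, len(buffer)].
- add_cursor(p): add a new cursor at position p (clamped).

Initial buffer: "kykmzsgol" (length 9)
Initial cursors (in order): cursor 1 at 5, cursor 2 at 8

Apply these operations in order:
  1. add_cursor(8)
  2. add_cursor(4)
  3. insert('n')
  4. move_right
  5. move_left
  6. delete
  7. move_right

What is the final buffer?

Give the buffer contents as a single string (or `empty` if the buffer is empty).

After op 1 (add_cursor(8)): buffer="kykmzsgol" (len 9), cursors c1@5 c2@8 c3@8, authorship .........
After op 2 (add_cursor(4)): buffer="kykmzsgol" (len 9), cursors c4@4 c1@5 c2@8 c3@8, authorship .........
After op 3 (insert('n')): buffer="kykmnznsgonnl" (len 13), cursors c4@5 c1@7 c2@12 c3@12, authorship ....4.1...23.
After op 4 (move_right): buffer="kykmnznsgonnl" (len 13), cursors c4@6 c1@8 c2@13 c3@13, authorship ....4.1...23.
After op 5 (move_left): buffer="kykmnznsgonnl" (len 13), cursors c4@5 c1@7 c2@12 c3@12, authorship ....4.1...23.
After op 6 (delete): buffer="kykmzsgol" (len 9), cursors c4@4 c1@5 c2@8 c3@8, authorship .........
After op 7 (move_right): buffer="kykmzsgol" (len 9), cursors c4@5 c1@6 c2@9 c3@9, authorship .........

Answer: kykmzsgol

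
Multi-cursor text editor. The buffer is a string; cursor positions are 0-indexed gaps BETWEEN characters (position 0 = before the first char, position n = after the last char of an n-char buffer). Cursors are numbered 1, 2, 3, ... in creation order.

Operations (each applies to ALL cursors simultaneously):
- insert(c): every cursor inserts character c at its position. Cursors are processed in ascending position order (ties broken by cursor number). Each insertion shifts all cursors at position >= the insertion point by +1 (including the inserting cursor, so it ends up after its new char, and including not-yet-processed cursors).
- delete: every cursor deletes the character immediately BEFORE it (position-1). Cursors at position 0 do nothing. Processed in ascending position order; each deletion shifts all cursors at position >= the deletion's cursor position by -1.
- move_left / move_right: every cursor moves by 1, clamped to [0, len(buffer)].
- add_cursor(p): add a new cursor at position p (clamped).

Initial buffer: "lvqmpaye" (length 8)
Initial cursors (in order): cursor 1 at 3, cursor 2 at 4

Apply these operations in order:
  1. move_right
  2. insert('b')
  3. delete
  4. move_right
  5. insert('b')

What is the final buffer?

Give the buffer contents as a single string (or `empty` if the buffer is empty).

After op 1 (move_right): buffer="lvqmpaye" (len 8), cursors c1@4 c2@5, authorship ........
After op 2 (insert('b')): buffer="lvqmbpbaye" (len 10), cursors c1@5 c2@7, authorship ....1.2...
After op 3 (delete): buffer="lvqmpaye" (len 8), cursors c1@4 c2@5, authorship ........
After op 4 (move_right): buffer="lvqmpaye" (len 8), cursors c1@5 c2@6, authorship ........
After op 5 (insert('b')): buffer="lvqmpbabye" (len 10), cursors c1@6 c2@8, authorship .....1.2..

Answer: lvqmpbabye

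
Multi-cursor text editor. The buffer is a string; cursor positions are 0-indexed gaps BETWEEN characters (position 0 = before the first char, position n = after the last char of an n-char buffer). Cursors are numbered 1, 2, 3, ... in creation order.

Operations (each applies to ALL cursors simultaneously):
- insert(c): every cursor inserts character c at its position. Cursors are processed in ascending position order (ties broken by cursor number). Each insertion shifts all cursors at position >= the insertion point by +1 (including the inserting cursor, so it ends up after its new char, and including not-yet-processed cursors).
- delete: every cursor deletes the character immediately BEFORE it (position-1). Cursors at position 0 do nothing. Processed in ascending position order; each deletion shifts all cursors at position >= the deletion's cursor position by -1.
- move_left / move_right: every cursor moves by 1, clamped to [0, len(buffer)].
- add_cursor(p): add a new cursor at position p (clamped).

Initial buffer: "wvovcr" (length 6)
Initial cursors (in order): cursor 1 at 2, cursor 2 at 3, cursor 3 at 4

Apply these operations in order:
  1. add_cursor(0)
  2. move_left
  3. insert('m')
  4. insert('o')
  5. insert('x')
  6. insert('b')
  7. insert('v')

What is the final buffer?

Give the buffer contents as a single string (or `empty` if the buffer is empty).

Answer: moxbvwmoxbvvmoxbvomoxbvvcr

Derivation:
After op 1 (add_cursor(0)): buffer="wvovcr" (len 6), cursors c4@0 c1@2 c2@3 c3@4, authorship ......
After op 2 (move_left): buffer="wvovcr" (len 6), cursors c4@0 c1@1 c2@2 c3@3, authorship ......
After op 3 (insert('m')): buffer="mwmvmomvcr" (len 10), cursors c4@1 c1@3 c2@5 c3@7, authorship 4.1.2.3...
After op 4 (insert('o')): buffer="mowmovmoomovcr" (len 14), cursors c4@2 c1@5 c2@8 c3@11, authorship 44.11.22.33...
After op 5 (insert('x')): buffer="moxwmoxvmoxomoxvcr" (len 18), cursors c4@3 c1@7 c2@11 c3@15, authorship 444.111.222.333...
After op 6 (insert('b')): buffer="moxbwmoxbvmoxbomoxbvcr" (len 22), cursors c4@4 c1@9 c2@14 c3@19, authorship 4444.1111.2222.3333...
After op 7 (insert('v')): buffer="moxbvwmoxbvvmoxbvomoxbvvcr" (len 26), cursors c4@5 c1@11 c2@17 c3@23, authorship 44444.11111.22222.33333...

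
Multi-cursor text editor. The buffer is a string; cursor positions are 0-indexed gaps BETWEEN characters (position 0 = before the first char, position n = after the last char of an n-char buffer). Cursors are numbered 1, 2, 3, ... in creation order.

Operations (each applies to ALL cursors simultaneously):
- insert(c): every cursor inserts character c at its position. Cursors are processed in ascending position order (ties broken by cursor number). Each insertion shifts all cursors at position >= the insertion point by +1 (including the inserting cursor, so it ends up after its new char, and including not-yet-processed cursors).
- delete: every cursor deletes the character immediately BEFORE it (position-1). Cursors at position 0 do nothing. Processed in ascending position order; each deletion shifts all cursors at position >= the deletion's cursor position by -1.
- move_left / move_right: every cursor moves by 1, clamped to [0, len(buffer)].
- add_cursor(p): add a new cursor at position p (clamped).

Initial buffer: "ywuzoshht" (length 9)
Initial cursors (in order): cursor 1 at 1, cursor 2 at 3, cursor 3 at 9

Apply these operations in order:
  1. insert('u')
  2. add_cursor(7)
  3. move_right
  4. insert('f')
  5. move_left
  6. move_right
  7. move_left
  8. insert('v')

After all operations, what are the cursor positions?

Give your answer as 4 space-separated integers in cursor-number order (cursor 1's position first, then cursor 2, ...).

Answer: 4 9 19 13

Derivation:
After op 1 (insert('u')): buffer="yuwuuzoshhtu" (len 12), cursors c1@2 c2@5 c3@12, authorship .1..2......3
After op 2 (add_cursor(7)): buffer="yuwuuzoshhtu" (len 12), cursors c1@2 c2@5 c4@7 c3@12, authorship .1..2......3
After op 3 (move_right): buffer="yuwuuzoshhtu" (len 12), cursors c1@3 c2@6 c4@8 c3@12, authorship .1..2......3
After op 4 (insert('f')): buffer="yuwfuuzfosfhhtuf" (len 16), cursors c1@4 c2@8 c4@11 c3@16, authorship .1.1.2.2..4...33
After op 5 (move_left): buffer="yuwfuuzfosfhhtuf" (len 16), cursors c1@3 c2@7 c4@10 c3@15, authorship .1.1.2.2..4...33
After op 6 (move_right): buffer="yuwfuuzfosfhhtuf" (len 16), cursors c1@4 c2@8 c4@11 c3@16, authorship .1.1.2.2..4...33
After op 7 (move_left): buffer="yuwfuuzfosfhhtuf" (len 16), cursors c1@3 c2@7 c4@10 c3@15, authorship .1.1.2.2..4...33
After op 8 (insert('v')): buffer="yuwvfuuzvfosvfhhtuvf" (len 20), cursors c1@4 c2@9 c4@13 c3@19, authorship .1.11.2.22..44...333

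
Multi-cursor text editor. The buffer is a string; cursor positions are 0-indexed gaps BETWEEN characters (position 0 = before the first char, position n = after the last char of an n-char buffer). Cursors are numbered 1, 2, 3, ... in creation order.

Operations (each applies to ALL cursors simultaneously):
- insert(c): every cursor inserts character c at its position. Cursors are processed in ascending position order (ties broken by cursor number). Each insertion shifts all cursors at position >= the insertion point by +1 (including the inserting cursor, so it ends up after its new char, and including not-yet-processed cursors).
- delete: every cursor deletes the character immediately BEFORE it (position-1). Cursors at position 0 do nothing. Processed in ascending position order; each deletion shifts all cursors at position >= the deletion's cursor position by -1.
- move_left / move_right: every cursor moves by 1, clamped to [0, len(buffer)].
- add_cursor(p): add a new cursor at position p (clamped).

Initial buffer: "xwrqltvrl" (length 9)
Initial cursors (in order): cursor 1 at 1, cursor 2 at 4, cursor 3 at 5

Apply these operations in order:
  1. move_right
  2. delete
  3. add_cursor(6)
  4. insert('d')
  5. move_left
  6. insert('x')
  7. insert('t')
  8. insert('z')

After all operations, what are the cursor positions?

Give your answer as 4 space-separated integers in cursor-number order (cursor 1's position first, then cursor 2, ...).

After op 1 (move_right): buffer="xwrqltvrl" (len 9), cursors c1@2 c2@5 c3@6, authorship .........
After op 2 (delete): buffer="xrqvrl" (len 6), cursors c1@1 c2@3 c3@3, authorship ......
After op 3 (add_cursor(6)): buffer="xrqvrl" (len 6), cursors c1@1 c2@3 c3@3 c4@6, authorship ......
After op 4 (insert('d')): buffer="xdrqddvrld" (len 10), cursors c1@2 c2@6 c3@6 c4@10, authorship .1..23...4
After op 5 (move_left): buffer="xdrqddvrld" (len 10), cursors c1@1 c2@5 c3@5 c4@9, authorship .1..23...4
After op 6 (insert('x')): buffer="xxdrqdxxdvrlxd" (len 14), cursors c1@2 c2@8 c3@8 c4@13, authorship .11..2233...44
After op 7 (insert('t')): buffer="xxtdrqdxxttdvrlxtd" (len 18), cursors c1@3 c2@11 c3@11 c4@17, authorship .111..223233...444
After op 8 (insert('z')): buffer="xxtzdrqdxxttzzdvrlxtzd" (len 22), cursors c1@4 c2@14 c3@14 c4@21, authorship .1111..22323233...4444

Answer: 4 14 14 21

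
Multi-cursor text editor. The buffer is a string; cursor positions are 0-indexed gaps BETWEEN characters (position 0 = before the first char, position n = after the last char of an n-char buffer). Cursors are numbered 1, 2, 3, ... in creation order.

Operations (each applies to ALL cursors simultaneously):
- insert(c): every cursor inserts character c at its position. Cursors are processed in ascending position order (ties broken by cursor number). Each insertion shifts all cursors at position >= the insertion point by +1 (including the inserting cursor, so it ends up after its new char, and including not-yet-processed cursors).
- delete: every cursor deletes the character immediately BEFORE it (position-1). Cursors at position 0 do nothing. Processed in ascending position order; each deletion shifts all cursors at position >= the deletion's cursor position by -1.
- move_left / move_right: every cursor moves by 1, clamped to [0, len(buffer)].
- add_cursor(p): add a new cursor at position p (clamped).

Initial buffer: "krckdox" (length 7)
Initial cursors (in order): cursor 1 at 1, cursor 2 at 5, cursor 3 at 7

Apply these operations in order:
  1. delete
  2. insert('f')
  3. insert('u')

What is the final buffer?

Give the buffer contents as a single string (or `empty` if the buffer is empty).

Answer: furckfuofu

Derivation:
After op 1 (delete): buffer="rcko" (len 4), cursors c1@0 c2@3 c3@4, authorship ....
After op 2 (insert('f')): buffer="frckfof" (len 7), cursors c1@1 c2@5 c3@7, authorship 1...2.3
After op 3 (insert('u')): buffer="furckfuofu" (len 10), cursors c1@2 c2@7 c3@10, authorship 11...22.33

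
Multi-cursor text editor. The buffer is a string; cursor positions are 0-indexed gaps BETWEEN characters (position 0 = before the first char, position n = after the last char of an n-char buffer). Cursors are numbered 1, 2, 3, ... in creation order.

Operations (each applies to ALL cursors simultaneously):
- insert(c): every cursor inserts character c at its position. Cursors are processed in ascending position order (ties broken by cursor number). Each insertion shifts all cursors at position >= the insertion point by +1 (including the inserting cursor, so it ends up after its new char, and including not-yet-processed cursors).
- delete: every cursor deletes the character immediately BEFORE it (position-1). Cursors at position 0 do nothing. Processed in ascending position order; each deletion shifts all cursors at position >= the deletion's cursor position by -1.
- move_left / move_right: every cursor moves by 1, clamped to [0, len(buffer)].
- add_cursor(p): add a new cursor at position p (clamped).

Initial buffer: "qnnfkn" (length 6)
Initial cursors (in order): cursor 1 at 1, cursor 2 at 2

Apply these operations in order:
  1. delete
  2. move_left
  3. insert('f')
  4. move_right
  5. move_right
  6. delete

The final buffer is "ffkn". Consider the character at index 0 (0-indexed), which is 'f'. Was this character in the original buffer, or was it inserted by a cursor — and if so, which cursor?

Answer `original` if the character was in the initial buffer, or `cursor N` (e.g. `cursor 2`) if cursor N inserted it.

Answer: cursor 1

Derivation:
After op 1 (delete): buffer="nfkn" (len 4), cursors c1@0 c2@0, authorship ....
After op 2 (move_left): buffer="nfkn" (len 4), cursors c1@0 c2@0, authorship ....
After op 3 (insert('f')): buffer="ffnfkn" (len 6), cursors c1@2 c2@2, authorship 12....
After op 4 (move_right): buffer="ffnfkn" (len 6), cursors c1@3 c2@3, authorship 12....
After op 5 (move_right): buffer="ffnfkn" (len 6), cursors c1@4 c2@4, authorship 12....
After op 6 (delete): buffer="ffkn" (len 4), cursors c1@2 c2@2, authorship 12..
Authorship (.=original, N=cursor N): 1 2 . .
Index 0: author = 1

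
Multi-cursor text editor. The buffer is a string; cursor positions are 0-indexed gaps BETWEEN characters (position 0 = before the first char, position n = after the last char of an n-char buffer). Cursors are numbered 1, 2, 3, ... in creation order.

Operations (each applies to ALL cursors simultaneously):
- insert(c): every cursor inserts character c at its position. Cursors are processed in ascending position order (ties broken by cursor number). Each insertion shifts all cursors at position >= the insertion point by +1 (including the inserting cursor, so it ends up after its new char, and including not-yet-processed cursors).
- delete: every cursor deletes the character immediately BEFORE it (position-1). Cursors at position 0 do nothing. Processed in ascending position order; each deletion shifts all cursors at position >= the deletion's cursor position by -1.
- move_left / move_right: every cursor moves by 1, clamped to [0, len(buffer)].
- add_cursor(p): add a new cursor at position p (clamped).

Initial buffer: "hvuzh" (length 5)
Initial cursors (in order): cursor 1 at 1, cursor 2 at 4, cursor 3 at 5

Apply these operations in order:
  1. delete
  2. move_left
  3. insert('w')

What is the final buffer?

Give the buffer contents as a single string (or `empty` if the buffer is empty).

Answer: wvwwu

Derivation:
After op 1 (delete): buffer="vu" (len 2), cursors c1@0 c2@2 c3@2, authorship ..
After op 2 (move_left): buffer="vu" (len 2), cursors c1@0 c2@1 c3@1, authorship ..
After op 3 (insert('w')): buffer="wvwwu" (len 5), cursors c1@1 c2@4 c3@4, authorship 1.23.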